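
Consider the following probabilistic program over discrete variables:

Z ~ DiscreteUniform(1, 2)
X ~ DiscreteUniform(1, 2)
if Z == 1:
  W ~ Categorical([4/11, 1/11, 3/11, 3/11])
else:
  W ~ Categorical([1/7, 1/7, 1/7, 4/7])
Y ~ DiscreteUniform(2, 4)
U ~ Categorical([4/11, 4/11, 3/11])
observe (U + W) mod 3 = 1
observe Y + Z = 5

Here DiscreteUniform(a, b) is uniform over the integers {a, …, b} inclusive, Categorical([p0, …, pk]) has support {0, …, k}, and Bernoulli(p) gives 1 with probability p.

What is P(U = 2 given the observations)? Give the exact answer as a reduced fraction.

P(U = 2 | obs) = 12/73

Enumerate traces; 16 have nonzero weight after conditioning:
  (Z=1, X=1, W=0, Y=4, U=1) weight 4/363
  (Z=1, X=1, W=1, Y=4, U=0) weight 1/363
  (Z=1, X=1, W=2, Y=4, U=2) weight 3/484
  (Z=1, X=1, W=3, Y=4, U=1) weight 1/121
  (Z=1, X=2, W=0, Y=4, U=1) weight 4/363
  (Z=1, X=2, W=1, Y=4, U=0) weight 1/363
  (Z=1, X=2, W=2, Y=4, U=2) weight 3/484
  (Z=1, X=2, W=3, Y=4, U=1) weight 1/121
  … 8 more
Group by U:
  weight(U=0) = 12/847
  weight(U=1) = 208/2541
  weight(U=2) = 16/847
Total weight = 12/847 + 208/2541 + 16/847 = 292/2541
P(U=0 | obs) = 12/847 / 292/2541 = 9/73
P(U=1 | obs) = 208/2541 / 292/2541 = 52/73
P(U=2 | obs) = 16/847 / 292/2541 = 12/73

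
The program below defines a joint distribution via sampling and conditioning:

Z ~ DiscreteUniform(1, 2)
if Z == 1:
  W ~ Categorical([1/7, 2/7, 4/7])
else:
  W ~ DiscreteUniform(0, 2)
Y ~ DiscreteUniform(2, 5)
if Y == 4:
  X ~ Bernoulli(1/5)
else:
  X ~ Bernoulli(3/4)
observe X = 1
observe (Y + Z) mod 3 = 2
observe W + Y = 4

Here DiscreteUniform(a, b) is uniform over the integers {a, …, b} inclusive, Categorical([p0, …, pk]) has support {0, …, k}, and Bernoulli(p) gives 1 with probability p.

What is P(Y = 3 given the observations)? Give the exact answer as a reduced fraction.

P(Y = 3 | obs) = 35/39

Enumerate traces; 2 have nonzero weight after conditioning:
  (Z=1, W=0, Y=4, X=1) weight 1/280
  (Z=2, W=1, Y=3, X=1) weight 1/32
Group by Y:
  weight(Y=3) = 1/32
  weight(Y=4) = 1/280
Total weight = 1/32 + 1/280 = 39/1120
P(Y=3 | obs) = 1/32 / 39/1120 = 35/39
P(Y=4 | obs) = 1/280 / 39/1120 = 4/39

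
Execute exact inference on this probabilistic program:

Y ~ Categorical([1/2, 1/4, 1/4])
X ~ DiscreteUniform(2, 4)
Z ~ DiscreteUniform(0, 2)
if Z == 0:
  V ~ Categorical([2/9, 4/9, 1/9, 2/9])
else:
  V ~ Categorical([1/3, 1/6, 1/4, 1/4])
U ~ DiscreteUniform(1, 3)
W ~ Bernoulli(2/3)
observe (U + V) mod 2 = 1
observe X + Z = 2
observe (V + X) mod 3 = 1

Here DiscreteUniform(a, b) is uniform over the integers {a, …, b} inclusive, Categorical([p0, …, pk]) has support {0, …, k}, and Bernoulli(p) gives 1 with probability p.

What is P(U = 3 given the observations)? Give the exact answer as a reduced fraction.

Enumerate traces; 12 have nonzero weight after conditioning:
  (Y=0, X=2, Z=0, V=2, U=1, W=0) weight 1/1458
  (Y=0, X=2, Z=0, V=2, U=1, W=1) weight 1/729
  (Y=0, X=2, Z=0, V=2, U=3, W=0) weight 1/1458
  (Y=0, X=2, Z=0, V=2, U=3, W=1) weight 1/729
  (Y=1, X=2, Z=0, V=2, U=1, W=0) weight 1/2916
  (Y=1, X=2, Z=0, V=2, U=1, W=1) weight 1/1458
  (Y=1, X=2, Z=0, V=2, U=3, W=0) weight 1/2916
  (Y=1, X=2, Z=0, V=2, U=3, W=1) weight 1/1458
  … 4 more
Group by U:
  weight(U=1) = 1/243
  weight(U=3) = 1/243
Total weight = 1/243 + 1/243 = 2/243
P(U=1 | obs) = 1/243 / 2/243 = 1/2
P(U=3 | obs) = 1/243 / 2/243 = 1/2

P(U = 3 | obs) = 1/2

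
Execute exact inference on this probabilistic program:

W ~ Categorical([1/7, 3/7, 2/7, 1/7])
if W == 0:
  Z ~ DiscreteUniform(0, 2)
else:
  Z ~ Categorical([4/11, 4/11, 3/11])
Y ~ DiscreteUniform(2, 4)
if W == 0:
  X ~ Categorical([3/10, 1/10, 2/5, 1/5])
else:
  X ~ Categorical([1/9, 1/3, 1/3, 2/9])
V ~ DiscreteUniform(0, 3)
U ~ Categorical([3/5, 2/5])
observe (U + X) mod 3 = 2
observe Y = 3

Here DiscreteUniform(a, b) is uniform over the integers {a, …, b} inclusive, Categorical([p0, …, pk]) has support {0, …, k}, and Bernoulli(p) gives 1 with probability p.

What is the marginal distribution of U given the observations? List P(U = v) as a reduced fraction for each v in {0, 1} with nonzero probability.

Enumerate traces; 96 have nonzero weight after conditioning:
  (W=0, Z=0, Y=3, X=1, V=0, U=1) weight 1/6300
  (W=0, Z=0, Y=3, X=1, V=1, U=1) weight 1/6300
  (W=0, Z=0, Y=3, X=1, V=2, U=1) weight 1/6300
  (W=0, Z=0, Y=3, X=1, V=3, U=1) weight 1/6300
  (W=0, Z=0, Y=3, X=2, V=0, U=0) weight 1/1050
  (W=0, Z=0, Y=3, X=2, V=1, U=0) weight 1/1050
  (W=0, Z=0, Y=3, X=2, V=2, U=0) weight 1/1050
  (W=0, Z=0, Y=3, X=2, V=3, U=0) weight 1/1050
  … 88 more
Group by U:
  weight(U=0) = 12/175
  weight(U=1) = 1/25
Total weight = 12/175 + 1/25 = 19/175
P(U=0 | obs) = 12/175 / 19/175 = 12/19
P(U=1 | obs) = 1/25 / 19/175 = 7/19

P(U=0) = 12/19, P(U=1) = 7/19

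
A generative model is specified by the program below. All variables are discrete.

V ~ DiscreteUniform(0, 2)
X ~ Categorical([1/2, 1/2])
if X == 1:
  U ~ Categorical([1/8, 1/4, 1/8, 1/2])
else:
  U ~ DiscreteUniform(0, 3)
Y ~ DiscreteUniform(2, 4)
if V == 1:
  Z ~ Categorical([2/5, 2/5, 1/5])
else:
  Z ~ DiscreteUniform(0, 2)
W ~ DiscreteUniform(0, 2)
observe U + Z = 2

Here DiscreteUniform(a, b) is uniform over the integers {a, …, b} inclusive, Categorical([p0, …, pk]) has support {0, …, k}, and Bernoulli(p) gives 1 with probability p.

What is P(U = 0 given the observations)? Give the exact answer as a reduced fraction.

P(U = 0 | obs) = 39/151

Enumerate traces; 162 have nonzero weight after conditioning:
  (V=0, X=0, U=0, Y=2, Z=2, W=0) weight 1/648
  (V=0, X=0, U=0, Y=2, Z=2, W=1) weight 1/648
  (V=0, X=0, U=0, Y=2, Z=2, W=2) weight 1/648
  (V=0, X=0, U=0, Y=3, Z=2, W=0) weight 1/648
  (V=0, X=0, U=0, Y=3, Z=2, W=1) weight 1/648
  (V=0, X=0, U=0, Y=3, Z=2, W=2) weight 1/648
  (V=0, X=0, U=0, Y=4, Z=2, W=0) weight 1/648
  (V=0, X=0, U=0, Y=4, Z=2, W=1) weight 1/648
  (V=0, X=0, U=1, Y=2, Z=1, W=0) weight 1/648
  (V=0, X=0, U=2, Y=2, Z=0, W=0) weight 1/648
  … 152 more
Group by U:
  weight(U=0) = 13/240
  weight(U=1) = 4/45
  weight(U=2) = 1/15
Total weight = 13/240 + 4/45 + 1/15 = 151/720
P(U=0 | obs) = 13/240 / 151/720 = 39/151
P(U=1 | obs) = 4/45 / 151/720 = 64/151
P(U=2 | obs) = 1/15 / 151/720 = 48/151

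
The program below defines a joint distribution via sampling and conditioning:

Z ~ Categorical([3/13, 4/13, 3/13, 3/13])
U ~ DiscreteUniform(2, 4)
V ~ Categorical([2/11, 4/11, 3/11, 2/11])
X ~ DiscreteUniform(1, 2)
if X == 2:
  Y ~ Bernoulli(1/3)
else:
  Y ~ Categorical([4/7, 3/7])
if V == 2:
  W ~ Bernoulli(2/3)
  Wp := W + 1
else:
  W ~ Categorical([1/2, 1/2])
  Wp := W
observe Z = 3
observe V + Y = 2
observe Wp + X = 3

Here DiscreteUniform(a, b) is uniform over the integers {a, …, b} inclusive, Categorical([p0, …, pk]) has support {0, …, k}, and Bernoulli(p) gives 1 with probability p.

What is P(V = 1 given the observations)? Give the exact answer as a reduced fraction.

Enumerate traces; 9 have nonzero weight after conditioning:
  (Z=3, U=2, V=1, X=2, Y=1, W=1) weight 1/429
  (Z=3, U=2, V=2, X=1, Y=0, W=1) weight 4/1001
  (Z=3, U=2, V=2, X=2, Y=0, W=0) weight 1/429
  (Z=3, U=3, V=1, X=2, Y=1, W=1) weight 1/429
  (Z=3, U=3, V=2, X=1, Y=0, W=1) weight 4/1001
  (Z=3, U=3, V=2, X=2, Y=0, W=0) weight 1/429
  (Z=3, U=4, V=1, X=2, Y=1, W=1) weight 1/429
  (Z=3, U=4, V=2, X=1, Y=0, W=1) weight 4/1001
  … 1 more
Group by V:
  weight(V=1) = 1/143
  weight(V=2) = 19/1001
Total weight = 1/143 + 19/1001 = 2/77
P(V=1 | obs) = 1/143 / 2/77 = 7/26
P(V=2 | obs) = 19/1001 / 2/77 = 19/26

P(V = 1 | obs) = 7/26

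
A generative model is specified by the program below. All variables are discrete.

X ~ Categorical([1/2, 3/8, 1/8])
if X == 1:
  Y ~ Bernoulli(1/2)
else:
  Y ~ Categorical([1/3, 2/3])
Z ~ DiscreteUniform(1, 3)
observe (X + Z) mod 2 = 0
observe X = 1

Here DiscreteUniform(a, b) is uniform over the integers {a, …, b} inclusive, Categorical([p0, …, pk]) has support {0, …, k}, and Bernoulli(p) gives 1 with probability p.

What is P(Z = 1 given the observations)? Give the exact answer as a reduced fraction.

P(Z = 1 | obs) = 1/2

Enumerate traces; 4 have nonzero weight after conditioning:
  (X=1, Y=0, Z=1) weight 1/16
  (X=1, Y=0, Z=3) weight 1/16
  (X=1, Y=1, Z=1) weight 1/16
  (X=1, Y=1, Z=3) weight 1/16
Group by Z:
  weight(Z=1) = 1/8
  weight(Z=3) = 1/8
Total weight = 1/8 + 1/8 = 1/4
P(Z=1 | obs) = 1/8 / 1/4 = 1/2
P(Z=3 | obs) = 1/8 / 1/4 = 1/2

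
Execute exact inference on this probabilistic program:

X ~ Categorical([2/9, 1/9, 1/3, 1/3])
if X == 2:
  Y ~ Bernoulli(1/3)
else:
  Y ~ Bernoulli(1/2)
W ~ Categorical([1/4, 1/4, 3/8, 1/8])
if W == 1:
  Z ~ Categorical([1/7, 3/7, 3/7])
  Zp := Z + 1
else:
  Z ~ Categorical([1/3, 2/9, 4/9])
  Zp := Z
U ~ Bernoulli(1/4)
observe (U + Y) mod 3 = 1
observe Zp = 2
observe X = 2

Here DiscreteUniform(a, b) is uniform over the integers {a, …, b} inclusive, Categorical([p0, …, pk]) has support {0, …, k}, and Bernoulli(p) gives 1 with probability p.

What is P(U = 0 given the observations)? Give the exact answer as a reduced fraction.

Enumerate traces; 8 have nonzero weight after conditioning:
  (X=2, Y=0, W=0, Z=2, U=1) weight 1/162
  (X=2, Y=0, W=1, Z=1, U=1) weight 1/168
  (X=2, Y=0, W=2, Z=2, U=1) weight 1/108
  (X=2, Y=0, W=3, Z=2, U=1) weight 1/324
  (X=2, Y=1, W=0, Z=2, U=0) weight 1/108
  (X=2, Y=1, W=1, Z=1, U=0) weight 1/112
  (X=2, Y=1, W=2, Z=2, U=0) weight 1/72
  (X=2, Y=1, W=3, Z=2, U=0) weight 1/216
Group by U:
  weight(U=0) = 37/1008
  weight(U=1) = 37/1512
Total weight = 37/1008 + 37/1512 = 185/3024
P(U=0 | obs) = 37/1008 / 185/3024 = 3/5
P(U=1 | obs) = 37/1512 / 185/3024 = 2/5

P(U = 0 | obs) = 3/5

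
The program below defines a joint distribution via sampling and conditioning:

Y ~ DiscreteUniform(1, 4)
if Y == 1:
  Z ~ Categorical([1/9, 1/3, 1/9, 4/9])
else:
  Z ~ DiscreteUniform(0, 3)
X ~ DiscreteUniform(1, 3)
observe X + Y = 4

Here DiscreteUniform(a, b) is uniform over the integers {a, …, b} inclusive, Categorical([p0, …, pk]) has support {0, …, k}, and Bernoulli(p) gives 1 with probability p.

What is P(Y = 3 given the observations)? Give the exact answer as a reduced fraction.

P(Y = 3 | obs) = 1/3

Enumerate traces; 12 have nonzero weight after conditioning:
  (Y=1, Z=0, X=3) weight 1/108
  (Y=1, Z=1, X=3) weight 1/36
  (Y=1, Z=2, X=3) weight 1/108
  (Y=1, Z=3, X=3) weight 1/27
  (Y=2, Z=0, X=2) weight 1/48
  (Y=2, Z=1, X=2) weight 1/48
  (Y=2, Z=2, X=2) weight 1/48
  (Y=2, Z=3, X=2) weight 1/48
  (Y=3, Z=0, X=1) weight 1/48
  … 3 more
Group by Y:
  weight(Y=1) = 1/12
  weight(Y=2) = 1/12
  weight(Y=3) = 1/12
Total weight = 1/12 + 1/12 + 1/12 = 1/4
P(Y=1 | obs) = 1/12 / 1/4 = 1/3
P(Y=2 | obs) = 1/12 / 1/4 = 1/3
P(Y=3 | obs) = 1/12 / 1/4 = 1/3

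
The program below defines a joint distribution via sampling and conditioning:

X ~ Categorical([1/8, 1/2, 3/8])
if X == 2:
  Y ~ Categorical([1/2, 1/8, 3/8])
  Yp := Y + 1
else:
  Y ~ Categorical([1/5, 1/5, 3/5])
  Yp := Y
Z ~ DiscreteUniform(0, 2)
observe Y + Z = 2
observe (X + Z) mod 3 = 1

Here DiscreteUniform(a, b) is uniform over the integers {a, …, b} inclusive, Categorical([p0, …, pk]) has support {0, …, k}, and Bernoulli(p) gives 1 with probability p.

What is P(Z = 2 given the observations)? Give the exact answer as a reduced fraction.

Enumerate traces; 3 have nonzero weight after conditioning:
  (X=0, Y=1, Z=1) weight 1/120
  (X=1, Y=2, Z=0) weight 1/10
  (X=2, Y=0, Z=2) weight 1/16
Group by Z:
  weight(Z=0) = 1/10
  weight(Z=1) = 1/120
  weight(Z=2) = 1/16
Total weight = 1/10 + 1/120 + 1/16 = 41/240
P(Z=0 | obs) = 1/10 / 41/240 = 24/41
P(Z=1 | obs) = 1/120 / 41/240 = 2/41
P(Z=2 | obs) = 1/16 / 41/240 = 15/41

P(Z = 2 | obs) = 15/41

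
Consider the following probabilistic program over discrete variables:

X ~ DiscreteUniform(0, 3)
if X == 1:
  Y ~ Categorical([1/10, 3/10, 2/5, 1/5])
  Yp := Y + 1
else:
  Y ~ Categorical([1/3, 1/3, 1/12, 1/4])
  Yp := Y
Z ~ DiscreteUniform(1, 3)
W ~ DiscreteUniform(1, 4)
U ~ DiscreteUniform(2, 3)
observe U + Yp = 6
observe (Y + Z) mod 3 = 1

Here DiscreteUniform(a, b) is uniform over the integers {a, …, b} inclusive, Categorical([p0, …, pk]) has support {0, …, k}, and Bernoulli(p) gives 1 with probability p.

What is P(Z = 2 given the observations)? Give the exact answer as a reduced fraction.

Enumerate traces; 20 have nonzero weight after conditioning:
  (X=0, Y=3, Z=1, W=1, U=3) weight 1/384
  (X=0, Y=3, Z=1, W=2, U=3) weight 1/384
  (X=0, Y=3, Z=1, W=3, U=3) weight 1/384
  (X=0, Y=3, Z=1, W=4, U=3) weight 1/384
  (X=1, Y=2, Z=2, W=1, U=3) weight 1/240
  (X=1, Y=2, Z=2, W=2, U=3) weight 1/240
  (X=1, Y=2, Z=2, W=3, U=3) weight 1/240
  (X=1, Y=2, Z=2, W=4, U=3) weight 1/240
  … 12 more
Group by Z:
  weight(Z=1) = 19/480
  weight(Z=2) = 1/60
Total weight = 19/480 + 1/60 = 9/160
P(Z=1 | obs) = 19/480 / 9/160 = 19/27
P(Z=2 | obs) = 1/60 / 9/160 = 8/27

P(Z = 2 | obs) = 8/27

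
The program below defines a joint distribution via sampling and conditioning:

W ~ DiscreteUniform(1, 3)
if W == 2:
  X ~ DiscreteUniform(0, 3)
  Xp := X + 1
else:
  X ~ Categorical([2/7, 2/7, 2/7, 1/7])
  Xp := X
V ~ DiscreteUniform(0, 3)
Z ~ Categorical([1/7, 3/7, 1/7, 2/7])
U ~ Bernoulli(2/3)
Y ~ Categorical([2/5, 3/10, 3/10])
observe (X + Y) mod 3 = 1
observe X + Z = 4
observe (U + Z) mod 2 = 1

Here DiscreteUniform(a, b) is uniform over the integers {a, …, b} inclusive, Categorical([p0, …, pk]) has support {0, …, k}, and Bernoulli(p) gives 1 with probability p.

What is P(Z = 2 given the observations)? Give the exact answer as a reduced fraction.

Enumerate traces; 36 have nonzero weight after conditioning:
  (W=1, X=1, V=0, Z=3, U=0, Y=0) weight 2/2205
  (W=1, X=1, V=1, Z=3, U=0, Y=0) weight 2/2205
  (W=1, X=1, V=2, Z=3, U=0, Y=0) weight 2/2205
  (W=1, X=1, V=3, Z=3, U=0, Y=0) weight 2/2205
  (W=1, X=2, V=0, Z=2, U=1, Y=2) weight 1/1470
  (W=1, X=2, V=1, Z=2, U=1, Y=2) weight 1/1470
  (W=1, X=2, V=2, Z=2, U=1, Y=2) weight 1/1470
  (W=1, X=2, V=3, Z=2, U=1, Y=2) weight 1/1470
  (W=1, X=3, V=0, Z=1, U=0, Y=1) weight 1/1960
  … 27 more
Group by Z:
  weight(Z=1) = 3/392
  weight(Z=2) = 23/2940
  weight(Z=3) = 23/2205
Total weight = 3/392 + 23/2940 + 23/2205 = 457/17640
P(Z=1 | obs) = 3/392 / 457/17640 = 135/457
P(Z=2 | obs) = 23/2940 / 457/17640 = 138/457
P(Z=3 | obs) = 23/2205 / 457/17640 = 184/457

P(Z = 2 | obs) = 138/457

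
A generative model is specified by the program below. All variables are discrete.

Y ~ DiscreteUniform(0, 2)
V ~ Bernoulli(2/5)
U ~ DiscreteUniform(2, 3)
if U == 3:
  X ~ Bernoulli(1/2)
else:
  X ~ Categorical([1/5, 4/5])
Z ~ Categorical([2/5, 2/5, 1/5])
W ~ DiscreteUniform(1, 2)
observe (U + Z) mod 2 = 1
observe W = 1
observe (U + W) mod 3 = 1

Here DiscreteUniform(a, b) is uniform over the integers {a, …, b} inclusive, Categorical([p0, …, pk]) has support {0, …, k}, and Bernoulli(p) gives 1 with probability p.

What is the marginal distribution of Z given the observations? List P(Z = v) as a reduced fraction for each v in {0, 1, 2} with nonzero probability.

P(Z=0) = 2/3, P(Z=2) = 1/3

Enumerate traces; 24 have nonzero weight after conditioning:
  (Y=0, V=0, U=3, X=0, Z=0, W=1) weight 1/100
  (Y=0, V=0, U=3, X=0, Z=2, W=1) weight 1/200
  (Y=0, V=0, U=3, X=1, Z=0, W=1) weight 1/100
  (Y=0, V=0, U=3, X=1, Z=2, W=1) weight 1/200
  (Y=0, V=1, U=3, X=0, Z=0, W=1) weight 1/150
  (Y=0, V=1, U=3, X=0, Z=2, W=1) weight 1/300
  (Y=0, V=1, U=3, X=1, Z=0, W=1) weight 1/150
  (Y=0, V=1, U=3, X=1, Z=2, W=1) weight 1/300
  … 16 more
Group by Z:
  weight(Z=0) = 1/10
  weight(Z=2) = 1/20
Total weight = 1/10 + 1/20 = 3/20
P(Z=0 | obs) = 1/10 / 3/20 = 2/3
P(Z=2 | obs) = 1/20 / 3/20 = 1/3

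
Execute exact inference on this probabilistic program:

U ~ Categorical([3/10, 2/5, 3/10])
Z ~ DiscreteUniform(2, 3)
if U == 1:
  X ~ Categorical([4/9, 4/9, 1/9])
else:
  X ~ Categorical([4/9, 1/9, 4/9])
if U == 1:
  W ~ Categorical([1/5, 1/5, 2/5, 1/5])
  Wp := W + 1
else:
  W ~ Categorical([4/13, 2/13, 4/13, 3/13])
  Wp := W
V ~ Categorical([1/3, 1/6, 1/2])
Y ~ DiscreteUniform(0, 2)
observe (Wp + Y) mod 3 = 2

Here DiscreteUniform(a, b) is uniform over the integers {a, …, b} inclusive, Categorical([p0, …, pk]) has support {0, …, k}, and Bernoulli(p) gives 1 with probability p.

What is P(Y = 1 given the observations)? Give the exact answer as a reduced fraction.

Enumerate traces; 216 have nonzero weight after conditioning:
  (U=0, Z=2, X=0, W=0, V=0, Y=2) weight 4/1755
  (U=0, Z=2, X=0, W=0, V=1, Y=2) weight 2/1755
  (U=0, Z=2, X=0, W=0, V=2, Y=2) weight 2/585
  (U=0, Z=2, X=0, W=1, V=0, Y=1) weight 2/1755
  (U=0, Z=2, X=0, W=1, V=1, Y=1) weight 1/1755
  (U=0, Z=2, X=0, W=1, V=2, Y=1) weight 1/585
  (U=0, Z=2, X=0, W=2, V=0, Y=0) weight 4/1755
  (U=0, Z=2, X=0, W=2, V=1, Y=0) weight 2/1755
  … 208 more
Group by Y:
  weight(Y=0) = 86/975
  weight(Y=1) = 82/975
  weight(Y=2) = 157/975
Total weight = 86/975 + 82/975 + 157/975 = 1/3
P(Y=0 | obs) = 86/975 / 1/3 = 86/325
P(Y=1 | obs) = 82/975 / 1/3 = 82/325
P(Y=2 | obs) = 157/975 / 1/3 = 157/325

P(Y = 1 | obs) = 82/325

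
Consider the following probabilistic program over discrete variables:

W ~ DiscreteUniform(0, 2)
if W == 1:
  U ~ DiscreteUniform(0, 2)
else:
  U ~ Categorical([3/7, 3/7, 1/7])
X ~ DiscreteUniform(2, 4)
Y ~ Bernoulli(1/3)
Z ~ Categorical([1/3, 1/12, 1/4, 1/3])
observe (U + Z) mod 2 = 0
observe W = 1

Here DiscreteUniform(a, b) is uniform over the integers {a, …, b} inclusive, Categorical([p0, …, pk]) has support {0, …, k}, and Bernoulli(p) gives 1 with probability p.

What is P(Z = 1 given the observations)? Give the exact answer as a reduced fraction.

Enumerate traces; 36 have nonzero weight after conditioning:
  (W=1, U=0, X=2, Y=0, Z=0) weight 2/243
  (W=1, U=0, X=2, Y=0, Z=2) weight 1/162
  (W=1, U=0, X=2, Y=1, Z=0) weight 1/243
  (W=1, U=0, X=2, Y=1, Z=2) weight 1/324
  (W=1, U=0, X=3, Y=0, Z=0) weight 2/243
  (W=1, U=0, X=3, Y=0, Z=2) weight 1/162
  (W=1, U=0, X=3, Y=1, Z=0) weight 1/243
  (W=1, U=0, X=3, Y=1, Z=2) weight 1/324
  (W=1, U=1, X=2, Y=0, Z=1) weight 1/486
  (W=1, U=1, X=2, Y=0, Z=3) weight 2/243
  … 26 more
Group by Z:
  weight(Z=0) = 2/27
  weight(Z=1) = 1/108
  weight(Z=2) = 1/18
  weight(Z=3) = 1/27
Total weight = 2/27 + 1/108 + 1/18 + 1/27 = 19/108
P(Z=0 | obs) = 2/27 / 19/108 = 8/19
P(Z=1 | obs) = 1/108 / 19/108 = 1/19
P(Z=2 | obs) = 1/18 / 19/108 = 6/19
P(Z=3 | obs) = 1/27 / 19/108 = 4/19

P(Z = 1 | obs) = 1/19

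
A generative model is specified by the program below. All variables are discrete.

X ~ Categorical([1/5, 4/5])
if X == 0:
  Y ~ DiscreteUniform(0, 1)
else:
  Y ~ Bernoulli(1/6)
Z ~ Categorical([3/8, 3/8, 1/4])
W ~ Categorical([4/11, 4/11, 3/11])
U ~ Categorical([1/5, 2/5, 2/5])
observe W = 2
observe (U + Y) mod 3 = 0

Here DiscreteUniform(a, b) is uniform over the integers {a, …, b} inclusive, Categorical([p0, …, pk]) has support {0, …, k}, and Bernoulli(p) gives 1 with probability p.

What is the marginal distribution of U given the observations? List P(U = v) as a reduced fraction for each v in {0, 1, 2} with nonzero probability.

Enumerate traces; 12 have nonzero weight after conditioning:
  (X=0, Y=0, Z=0, W=2, U=0) weight 9/4400
  (X=0, Y=0, Z=1, W=2, U=0) weight 9/4400
  (X=0, Y=0, Z=2, W=2, U=0) weight 3/2200
  (X=0, Y=1, Z=0, W=2, U=2) weight 9/2200
  (X=0, Y=1, Z=1, W=2, U=2) weight 9/2200
  (X=0, Y=1, Z=2, W=2, U=2) weight 3/1100
  (X=1, Y=0, Z=0, W=2, U=0) weight 3/220
  (X=1, Y=0, Z=1, W=2, U=0) weight 3/220
  … 4 more
Group by U:
  weight(U=0) = 23/550
  weight(U=2) = 7/275
Total weight = 23/550 + 7/275 = 37/550
P(U=0 | obs) = 23/550 / 37/550 = 23/37
P(U=2 | obs) = 7/275 / 37/550 = 14/37

P(U=0) = 23/37, P(U=2) = 14/37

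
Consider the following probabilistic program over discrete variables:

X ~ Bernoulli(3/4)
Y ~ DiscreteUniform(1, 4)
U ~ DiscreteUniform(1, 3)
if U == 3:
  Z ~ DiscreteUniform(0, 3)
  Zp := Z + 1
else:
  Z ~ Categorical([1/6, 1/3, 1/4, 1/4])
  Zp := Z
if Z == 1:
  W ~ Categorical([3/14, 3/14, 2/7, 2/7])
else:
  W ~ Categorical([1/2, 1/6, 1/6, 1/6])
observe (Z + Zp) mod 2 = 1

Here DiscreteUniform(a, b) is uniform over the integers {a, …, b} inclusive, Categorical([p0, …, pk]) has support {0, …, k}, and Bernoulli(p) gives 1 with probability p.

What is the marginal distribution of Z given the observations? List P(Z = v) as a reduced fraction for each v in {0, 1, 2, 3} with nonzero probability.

P(Z=0) = 1/4, P(Z=1) = 1/4, P(Z=2) = 1/4, P(Z=3) = 1/4

Enumerate traces; 128 have nonzero weight after conditioning:
  (X=0, Y=1, U=3, Z=0, W=0) weight 1/384
  (X=0, Y=1, U=3, Z=0, W=1) weight 1/1152
  (X=0, Y=1, U=3, Z=0, W=2) weight 1/1152
  (X=0, Y=1, U=3, Z=0, W=3) weight 1/1152
  (X=0, Y=1, U=3, Z=1, W=0) weight 1/896
  (X=0, Y=1, U=3, Z=1, W=1) weight 1/896
  (X=0, Y=1, U=3, Z=1, W=2) weight 1/672
  (X=0, Y=1, U=3, Z=1, W=3) weight 1/672
  (X=0, Y=1, U=3, Z=2, W=0) weight 1/384
  (X=0, Y=1, U=3, Z=3, W=0) weight 1/384
  … 118 more
Group by Z:
  weight(Z=0) = 1/12
  weight(Z=1) = 1/12
  weight(Z=2) = 1/12
  weight(Z=3) = 1/12
Total weight = 1/12 + 1/12 + 1/12 + 1/12 = 1/3
P(Z=0 | obs) = 1/12 / 1/3 = 1/4
P(Z=1 | obs) = 1/12 / 1/3 = 1/4
P(Z=2 | obs) = 1/12 / 1/3 = 1/4
P(Z=3 | obs) = 1/12 / 1/3 = 1/4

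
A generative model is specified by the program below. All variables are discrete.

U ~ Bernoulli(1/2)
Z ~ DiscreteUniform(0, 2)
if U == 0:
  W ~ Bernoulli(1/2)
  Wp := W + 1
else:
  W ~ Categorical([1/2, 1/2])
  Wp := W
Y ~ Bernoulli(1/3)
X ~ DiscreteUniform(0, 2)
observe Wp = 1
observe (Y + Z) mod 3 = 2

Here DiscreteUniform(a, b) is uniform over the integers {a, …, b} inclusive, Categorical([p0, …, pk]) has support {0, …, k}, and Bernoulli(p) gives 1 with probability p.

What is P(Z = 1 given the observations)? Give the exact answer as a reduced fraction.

P(Z = 1 | obs) = 1/3

Enumerate traces; 12 have nonzero weight after conditioning:
  (U=0, Z=1, W=0, Y=1, X=0) weight 1/108
  (U=0, Z=1, W=0, Y=1, X=1) weight 1/108
  (U=0, Z=1, W=0, Y=1, X=2) weight 1/108
  (U=0, Z=2, W=0, Y=0, X=0) weight 1/54
  (U=0, Z=2, W=0, Y=0, X=1) weight 1/54
  (U=0, Z=2, W=0, Y=0, X=2) weight 1/54
  (U=1, Z=1, W=1, Y=1, X=0) weight 1/108
  (U=1, Z=1, W=1, Y=1, X=1) weight 1/108
  … 4 more
Group by Z:
  weight(Z=1) = 1/18
  weight(Z=2) = 1/9
Total weight = 1/18 + 1/9 = 1/6
P(Z=1 | obs) = 1/18 / 1/6 = 1/3
P(Z=2 | obs) = 1/9 / 1/6 = 2/3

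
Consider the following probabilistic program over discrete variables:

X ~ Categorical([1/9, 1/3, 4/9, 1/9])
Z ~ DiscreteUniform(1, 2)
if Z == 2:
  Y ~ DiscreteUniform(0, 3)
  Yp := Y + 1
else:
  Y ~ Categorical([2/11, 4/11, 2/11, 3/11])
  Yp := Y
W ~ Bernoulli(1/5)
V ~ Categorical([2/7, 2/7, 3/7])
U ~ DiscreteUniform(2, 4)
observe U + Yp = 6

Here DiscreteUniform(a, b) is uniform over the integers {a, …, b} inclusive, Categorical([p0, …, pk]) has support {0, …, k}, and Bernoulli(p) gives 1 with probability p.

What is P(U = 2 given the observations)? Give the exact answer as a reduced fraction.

P(U = 2 | obs) = 11/53

Enumerate traces; 120 have nonzero weight after conditioning:
  (X=0, Z=1, Y=2, W=0, V=0, U=4) weight 8/10395
  (X=0, Z=1, Y=2, W=0, V=1, U=4) weight 8/10395
  (X=0, Z=1, Y=2, W=0, V=2, U=4) weight 4/3465
  (X=0, Z=1, Y=2, W=1, V=0, U=4) weight 2/10395
  (X=0, Z=1, Y=2, W=1, V=1, U=4) weight 2/10395
  (X=0, Z=1, Y=2, W=1, V=2, U=4) weight 1/3465
  (X=0, Z=1, Y=3, W=0, V=0, U=3) weight 4/3465
  (X=0, Z=1, Y=3, W=0, V=1, U=3) weight 4/3465
  (X=0, Z=2, Y=3, W=0, V=0, U=2) weight 1/945
  … 111 more
Group by U:
  weight(U=2) = 1/24
  weight(U=3) = 23/264
  weight(U=4) = 19/264
Total weight = 1/24 + 23/264 + 19/264 = 53/264
P(U=2 | obs) = 1/24 / 53/264 = 11/53
P(U=3 | obs) = 23/264 / 53/264 = 23/53
P(U=4 | obs) = 19/264 / 53/264 = 19/53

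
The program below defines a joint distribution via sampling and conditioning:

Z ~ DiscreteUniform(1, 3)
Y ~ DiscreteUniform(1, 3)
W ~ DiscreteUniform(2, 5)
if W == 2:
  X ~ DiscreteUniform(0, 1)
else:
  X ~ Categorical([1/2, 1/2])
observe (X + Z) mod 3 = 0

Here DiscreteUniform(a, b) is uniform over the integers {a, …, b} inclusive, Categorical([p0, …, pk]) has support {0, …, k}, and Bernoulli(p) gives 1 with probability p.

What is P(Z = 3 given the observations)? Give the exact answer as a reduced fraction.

Enumerate traces; 24 have nonzero weight after conditioning:
  (Z=2, Y=1, W=2, X=1) weight 1/72
  (Z=2, Y=1, W=3, X=1) weight 1/72
  (Z=2, Y=1, W=4, X=1) weight 1/72
  (Z=2, Y=1, W=5, X=1) weight 1/72
  (Z=2, Y=2, W=2, X=1) weight 1/72
  (Z=2, Y=2, W=3, X=1) weight 1/72
  (Z=2, Y=2, W=4, X=1) weight 1/72
  (Z=2, Y=2, W=5, X=1) weight 1/72
  (Z=3, Y=1, W=2, X=0) weight 1/72
  … 15 more
Group by Z:
  weight(Z=2) = 1/6
  weight(Z=3) = 1/6
Total weight = 1/6 + 1/6 = 1/3
P(Z=2 | obs) = 1/6 / 1/3 = 1/2
P(Z=3 | obs) = 1/6 / 1/3 = 1/2

P(Z = 3 | obs) = 1/2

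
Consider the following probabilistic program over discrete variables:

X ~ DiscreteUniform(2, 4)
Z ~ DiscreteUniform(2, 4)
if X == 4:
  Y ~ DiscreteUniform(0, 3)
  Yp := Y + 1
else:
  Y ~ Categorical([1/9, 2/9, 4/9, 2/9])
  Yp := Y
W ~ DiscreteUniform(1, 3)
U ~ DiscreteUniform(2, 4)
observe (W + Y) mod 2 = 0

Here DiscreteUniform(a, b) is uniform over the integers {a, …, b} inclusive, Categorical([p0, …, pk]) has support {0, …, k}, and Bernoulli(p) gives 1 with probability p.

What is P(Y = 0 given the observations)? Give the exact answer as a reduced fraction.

Enumerate traces; 162 have nonzero weight after conditioning:
  (X=2, Z=2, Y=0, W=2, U=2) weight 1/729
  (X=2, Z=2, Y=0, W=2, U=3) weight 1/729
  (X=2, Z=2, Y=0, W=2, U=4) weight 1/729
  (X=2, Z=2, Y=1, W=1, U=2) weight 2/729
  (X=2, Z=2, Y=1, W=1, U=3) weight 2/729
  (X=2, Z=2, Y=1, W=1, U=4) weight 2/729
  (X=2, Z=2, Y=1, W=3, U=2) weight 2/729
  (X=2, Z=2, Y=1, W=3, U=3) weight 2/729
  (X=2, Z=2, Y=2, W=2, U=2) weight 4/729
  (X=2, Z=2, Y=3, W=1, U=2) weight 2/729
  … 152 more
Group by Y:
  weight(Y=0) = 17/324
  weight(Y=1) = 25/162
  weight(Y=2) = 41/324
  weight(Y=3) = 25/162
Total weight = 17/324 + 25/162 + 41/324 + 25/162 = 79/162
P(Y=0 | obs) = 17/324 / 79/162 = 17/158
P(Y=1 | obs) = 25/162 / 79/162 = 25/79
P(Y=2 | obs) = 41/324 / 79/162 = 41/158
P(Y=3 | obs) = 25/162 / 79/162 = 25/79

P(Y = 0 | obs) = 17/158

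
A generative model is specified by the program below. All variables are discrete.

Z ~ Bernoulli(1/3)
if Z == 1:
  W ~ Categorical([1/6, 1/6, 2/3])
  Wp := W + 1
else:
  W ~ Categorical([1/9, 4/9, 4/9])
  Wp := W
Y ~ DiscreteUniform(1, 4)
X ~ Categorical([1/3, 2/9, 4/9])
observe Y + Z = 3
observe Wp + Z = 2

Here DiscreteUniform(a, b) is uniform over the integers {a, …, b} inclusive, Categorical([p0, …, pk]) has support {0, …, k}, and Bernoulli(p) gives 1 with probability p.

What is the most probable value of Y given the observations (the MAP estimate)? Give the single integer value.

Enumerate traces; 6 have nonzero weight after conditioning:
  (Z=0, W=2, Y=3, X=0) weight 2/81
  (Z=0, W=2, Y=3, X=1) weight 4/243
  (Z=0, W=2, Y=3, X=2) weight 8/243
  (Z=1, W=0, Y=2, X=0) weight 1/216
  (Z=1, W=0, Y=2, X=1) weight 1/324
  (Z=1, W=0, Y=2, X=2) weight 1/162
Group by Y:
  weight(Y=2) = 1/72
  weight(Y=3) = 2/27
Total weight = 1/72 + 2/27 = 19/216
P(Y=2 | obs) = 1/72 / 19/216 = 3/19
P(Y=3 | obs) = 2/27 / 19/216 = 16/19
argmax = 3

argmax_v P(Y = v | obs) = 3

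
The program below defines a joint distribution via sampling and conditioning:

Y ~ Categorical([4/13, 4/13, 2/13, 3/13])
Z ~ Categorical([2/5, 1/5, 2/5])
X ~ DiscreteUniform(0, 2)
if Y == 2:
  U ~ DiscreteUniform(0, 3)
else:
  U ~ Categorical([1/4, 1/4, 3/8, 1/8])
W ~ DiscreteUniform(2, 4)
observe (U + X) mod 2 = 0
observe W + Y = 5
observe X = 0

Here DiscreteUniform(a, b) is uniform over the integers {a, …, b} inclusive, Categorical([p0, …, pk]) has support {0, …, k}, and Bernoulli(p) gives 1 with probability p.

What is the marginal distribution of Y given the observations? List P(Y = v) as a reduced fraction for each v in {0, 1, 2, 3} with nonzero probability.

P(Y=1) = 20/43, P(Y=2) = 8/43, P(Y=3) = 15/43

Enumerate traces; 18 have nonzero weight after conditioning:
  (Y=1, Z=0, X=0, U=0, W=4) weight 2/585
  (Y=1, Z=0, X=0, U=2, W=4) weight 1/195
  (Y=1, Z=1, X=0, U=0, W=4) weight 1/585
  (Y=1, Z=1, X=0, U=2, W=4) weight 1/390
  (Y=1, Z=2, X=0, U=0, W=4) weight 2/585
  (Y=1, Z=2, X=0, U=2, W=4) weight 1/195
  (Y=2, Z=0, X=0, U=0, W=3) weight 1/585
  (Y=2, Z=0, X=0, U=2, W=3) weight 1/585
  (Y=3, Z=0, X=0, U=0, W=2) weight 1/390
  … 9 more
Group by Y:
  weight(Y=1) = 5/234
  weight(Y=2) = 1/117
  weight(Y=3) = 5/312
Total weight = 5/234 + 1/117 + 5/312 = 43/936
P(Y=1 | obs) = 5/234 / 43/936 = 20/43
P(Y=2 | obs) = 1/117 / 43/936 = 8/43
P(Y=3 | obs) = 5/312 / 43/936 = 15/43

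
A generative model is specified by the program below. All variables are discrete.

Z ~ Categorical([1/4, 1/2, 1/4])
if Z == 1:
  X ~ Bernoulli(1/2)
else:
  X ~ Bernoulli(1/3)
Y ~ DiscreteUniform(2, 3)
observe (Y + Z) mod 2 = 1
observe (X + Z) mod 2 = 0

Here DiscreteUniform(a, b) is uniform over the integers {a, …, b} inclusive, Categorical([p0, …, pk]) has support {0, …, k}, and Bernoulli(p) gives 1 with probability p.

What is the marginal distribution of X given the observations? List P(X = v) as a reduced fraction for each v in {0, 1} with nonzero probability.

P(X=0) = 4/7, P(X=1) = 3/7

Enumerate traces; 3 have nonzero weight after conditioning:
  (Z=0, X=0, Y=3) weight 1/12
  (Z=1, X=1, Y=2) weight 1/8
  (Z=2, X=0, Y=3) weight 1/12
Group by X:
  weight(X=0) = 1/6
  weight(X=1) = 1/8
Total weight = 1/6 + 1/8 = 7/24
P(X=0 | obs) = 1/6 / 7/24 = 4/7
P(X=1 | obs) = 1/8 / 7/24 = 3/7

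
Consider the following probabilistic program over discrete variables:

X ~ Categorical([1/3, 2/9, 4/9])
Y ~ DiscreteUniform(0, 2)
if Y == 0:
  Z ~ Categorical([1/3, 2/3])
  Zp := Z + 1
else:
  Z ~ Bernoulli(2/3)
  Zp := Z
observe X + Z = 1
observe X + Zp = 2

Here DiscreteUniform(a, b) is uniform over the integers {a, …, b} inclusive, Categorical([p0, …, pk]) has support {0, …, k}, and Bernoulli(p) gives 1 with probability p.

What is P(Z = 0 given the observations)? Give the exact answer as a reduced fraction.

Enumerate traces; 2 have nonzero weight after conditioning:
  (X=0, Y=0, Z=1) weight 2/27
  (X=1, Y=0, Z=0) weight 2/81
Group by Z:
  weight(Z=0) = 2/81
  weight(Z=1) = 2/27
Total weight = 2/81 + 2/27 = 8/81
P(Z=0 | obs) = 2/81 / 8/81 = 1/4
P(Z=1 | obs) = 2/27 / 8/81 = 3/4

P(Z = 0 | obs) = 1/4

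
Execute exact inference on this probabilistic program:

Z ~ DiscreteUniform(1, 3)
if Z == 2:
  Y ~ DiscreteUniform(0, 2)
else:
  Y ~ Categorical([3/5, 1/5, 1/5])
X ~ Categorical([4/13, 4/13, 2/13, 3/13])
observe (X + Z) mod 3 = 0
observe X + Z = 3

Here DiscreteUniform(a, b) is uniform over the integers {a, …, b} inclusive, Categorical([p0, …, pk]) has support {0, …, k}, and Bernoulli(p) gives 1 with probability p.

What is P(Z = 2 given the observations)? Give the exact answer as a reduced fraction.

P(Z = 2 | obs) = 2/5

Enumerate traces; 9 have nonzero weight after conditioning:
  (Z=1, Y=0, X=2) weight 2/65
  (Z=1, Y=1, X=2) weight 2/195
  (Z=1, Y=2, X=2) weight 2/195
  (Z=2, Y=0, X=1) weight 4/117
  (Z=2, Y=1, X=1) weight 4/117
  (Z=2, Y=2, X=1) weight 4/117
  (Z=3, Y=0, X=0) weight 4/65
  (Z=3, Y=1, X=0) weight 4/195
  … 1 more
Group by Z:
  weight(Z=1) = 2/39
  weight(Z=2) = 4/39
  weight(Z=3) = 4/39
Total weight = 2/39 + 4/39 + 4/39 = 10/39
P(Z=1 | obs) = 2/39 / 10/39 = 1/5
P(Z=2 | obs) = 4/39 / 10/39 = 2/5
P(Z=3 | obs) = 4/39 / 10/39 = 2/5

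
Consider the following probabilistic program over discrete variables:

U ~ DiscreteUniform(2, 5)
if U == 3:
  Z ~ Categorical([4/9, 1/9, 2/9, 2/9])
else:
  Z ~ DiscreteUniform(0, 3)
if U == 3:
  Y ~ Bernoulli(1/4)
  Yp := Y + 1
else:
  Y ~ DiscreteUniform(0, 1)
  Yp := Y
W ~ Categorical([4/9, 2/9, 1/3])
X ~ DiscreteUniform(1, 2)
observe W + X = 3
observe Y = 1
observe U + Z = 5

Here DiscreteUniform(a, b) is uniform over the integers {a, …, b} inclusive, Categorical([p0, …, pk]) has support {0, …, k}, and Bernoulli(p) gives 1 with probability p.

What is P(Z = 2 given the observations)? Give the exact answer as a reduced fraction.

Enumerate traces; 8 have nonzero weight after conditioning:
  (U=2, Z=3, Y=1, W=1, X=2) weight 1/288
  (U=2, Z=3, Y=1, W=2, X=1) weight 1/192
  (U=3, Z=2, Y=1, W=1, X=2) weight 1/648
  (U=3, Z=2, Y=1, W=2, X=1) weight 1/432
  (U=4, Z=1, Y=1, W=1, X=2) weight 1/288
  (U=4, Z=1, Y=1, W=2, X=1) weight 1/192
  (U=5, Z=0, Y=1, W=1, X=2) weight 1/288
  (U=5, Z=0, Y=1, W=2, X=1) weight 1/192
Group by Z:
  weight(Z=0) = 5/576
  weight(Z=1) = 5/576
  weight(Z=2) = 5/1296
  weight(Z=3) = 5/576
Total weight = 5/576 + 5/576 + 5/1296 + 5/576 = 155/5184
P(Z=0 | obs) = 5/576 / 155/5184 = 9/31
P(Z=1 | obs) = 5/576 / 155/5184 = 9/31
P(Z=2 | obs) = 5/1296 / 155/5184 = 4/31
P(Z=3 | obs) = 5/576 / 155/5184 = 9/31

P(Z = 2 | obs) = 4/31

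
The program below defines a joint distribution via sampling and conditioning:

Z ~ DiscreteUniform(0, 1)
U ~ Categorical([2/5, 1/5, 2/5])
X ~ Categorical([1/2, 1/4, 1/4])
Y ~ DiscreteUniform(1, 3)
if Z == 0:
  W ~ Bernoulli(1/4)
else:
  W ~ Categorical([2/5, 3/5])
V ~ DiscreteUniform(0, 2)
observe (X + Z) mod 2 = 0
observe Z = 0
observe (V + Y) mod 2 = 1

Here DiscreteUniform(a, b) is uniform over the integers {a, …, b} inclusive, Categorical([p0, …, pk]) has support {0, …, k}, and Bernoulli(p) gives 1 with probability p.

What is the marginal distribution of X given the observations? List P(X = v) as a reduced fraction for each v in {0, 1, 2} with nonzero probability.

Enumerate traces; 60 have nonzero weight after conditioning:
  (Z=0, U=0, X=0, Y=1, W=0, V=0) weight 1/120
  (Z=0, U=0, X=0, Y=1, W=0, V=2) weight 1/120
  (Z=0, U=0, X=0, Y=1, W=1, V=0) weight 1/360
  (Z=0, U=0, X=0, Y=1, W=1, V=2) weight 1/360
  (Z=0, U=0, X=0, Y=2, W=0, V=1) weight 1/120
  (Z=0, U=0, X=0, Y=2, W=1, V=1) weight 1/360
  (Z=0, U=0, X=0, Y=3, W=0, V=0) weight 1/120
  (Z=0, U=0, X=0, Y=3, W=0, V=2) weight 1/120
  (Z=0, U=0, X=2, Y=1, W=0, V=0) weight 1/240
  … 51 more
Group by X:
  weight(X=0) = 5/36
  weight(X=2) = 5/72
Total weight = 5/36 + 5/72 = 5/24
P(X=0 | obs) = 5/36 / 5/24 = 2/3
P(X=2 | obs) = 5/72 / 5/24 = 1/3

P(X=0) = 2/3, P(X=2) = 1/3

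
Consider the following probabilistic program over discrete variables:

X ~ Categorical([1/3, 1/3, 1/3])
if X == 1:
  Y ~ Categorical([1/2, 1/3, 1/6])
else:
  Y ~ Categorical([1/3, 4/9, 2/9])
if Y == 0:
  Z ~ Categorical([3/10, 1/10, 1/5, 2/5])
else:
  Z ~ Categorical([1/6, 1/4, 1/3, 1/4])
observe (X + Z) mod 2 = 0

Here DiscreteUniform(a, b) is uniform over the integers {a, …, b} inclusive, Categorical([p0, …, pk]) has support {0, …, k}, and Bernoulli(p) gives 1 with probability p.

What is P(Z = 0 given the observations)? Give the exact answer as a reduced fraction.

Enumerate traces; 18 have nonzero weight after conditioning:
  (X=0, Y=0, Z=0) weight 1/30
  (X=0, Y=0, Z=2) weight 1/45
  (X=0, Y=1, Z=0) weight 2/81
  (X=0, Y=1, Z=2) weight 4/81
  (X=0, Y=2, Z=0) weight 1/81
  (X=0, Y=2, Z=2) weight 2/81
  (X=1, Y=0, Z=1) weight 1/60
  (X=1, Y=0, Z=3) weight 1/15
  … 10 more
Group by Z:
  weight(Z=0) = 19/135
  weight(Z=1) = 7/120
  weight(Z=2) = 26/135
  weight(Z=3) = 13/120
Total weight = 19/135 + 7/120 + 26/135 + 13/120 = 1/2
P(Z=0 | obs) = 19/135 / 1/2 = 38/135
P(Z=1 | obs) = 7/120 / 1/2 = 7/60
P(Z=2 | obs) = 26/135 / 1/2 = 52/135
P(Z=3 | obs) = 13/120 / 1/2 = 13/60

P(Z = 0 | obs) = 38/135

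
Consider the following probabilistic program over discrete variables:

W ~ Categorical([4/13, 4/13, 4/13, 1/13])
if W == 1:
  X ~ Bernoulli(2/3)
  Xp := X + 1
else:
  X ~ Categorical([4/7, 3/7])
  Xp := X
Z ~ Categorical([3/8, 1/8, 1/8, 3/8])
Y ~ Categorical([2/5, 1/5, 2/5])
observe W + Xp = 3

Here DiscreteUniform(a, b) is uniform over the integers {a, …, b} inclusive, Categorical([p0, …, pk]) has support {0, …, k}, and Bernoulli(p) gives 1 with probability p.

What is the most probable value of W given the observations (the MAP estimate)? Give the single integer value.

Enumerate traces; 36 have nonzero weight after conditioning:
  (W=1, X=1, Z=0, Y=0) weight 2/65
  (W=1, X=1, Z=0, Y=1) weight 1/65
  (W=1, X=1, Z=0, Y=2) weight 2/65
  (W=1, X=1, Z=1, Y=0) weight 2/195
  (W=1, X=1, Z=1, Y=1) weight 1/195
  (W=1, X=1, Z=1, Y=2) weight 2/195
  (W=1, X=1, Z=2, Y=0) weight 2/195
  (W=1, X=1, Z=2, Y=1) weight 1/195
  (W=2, X=1, Z=0, Y=0) weight 9/455
  (W=3, X=0, Z=0, Y=0) weight 3/455
  … 26 more
Group by W:
  weight(W=1) = 8/39
  weight(W=2) = 12/91
  weight(W=3) = 4/91
Total weight = 8/39 + 12/91 + 4/91 = 8/21
P(W=1 | obs) = 8/39 / 8/21 = 7/13
P(W=2 | obs) = 12/91 / 8/21 = 9/26
P(W=3 | obs) = 4/91 / 8/21 = 3/26
argmax = 1

argmax_v P(W = v | obs) = 1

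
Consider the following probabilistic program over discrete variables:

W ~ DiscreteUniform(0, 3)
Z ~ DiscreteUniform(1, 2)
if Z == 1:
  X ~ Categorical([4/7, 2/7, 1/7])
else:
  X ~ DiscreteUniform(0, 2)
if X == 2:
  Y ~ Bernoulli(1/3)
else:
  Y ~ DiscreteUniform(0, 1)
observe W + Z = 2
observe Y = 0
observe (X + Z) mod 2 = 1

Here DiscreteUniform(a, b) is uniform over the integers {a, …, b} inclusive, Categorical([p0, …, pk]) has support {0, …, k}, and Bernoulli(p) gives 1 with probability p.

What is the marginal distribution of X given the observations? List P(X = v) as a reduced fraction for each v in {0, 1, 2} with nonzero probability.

Enumerate traces; 3 have nonzero weight after conditioning:
  (W=0, Z=2, X=1, Y=0) weight 1/48
  (W=1, Z=1, X=0, Y=0) weight 1/28
  (W=1, Z=1, X=2, Y=0) weight 1/84
Group by X:
  weight(X=0) = 1/28
  weight(X=1) = 1/48
  weight(X=2) = 1/84
Total weight = 1/28 + 1/48 + 1/84 = 23/336
P(X=0 | obs) = 1/28 / 23/336 = 12/23
P(X=1 | obs) = 1/48 / 23/336 = 7/23
P(X=2 | obs) = 1/84 / 23/336 = 4/23

P(X=0) = 12/23, P(X=1) = 7/23, P(X=2) = 4/23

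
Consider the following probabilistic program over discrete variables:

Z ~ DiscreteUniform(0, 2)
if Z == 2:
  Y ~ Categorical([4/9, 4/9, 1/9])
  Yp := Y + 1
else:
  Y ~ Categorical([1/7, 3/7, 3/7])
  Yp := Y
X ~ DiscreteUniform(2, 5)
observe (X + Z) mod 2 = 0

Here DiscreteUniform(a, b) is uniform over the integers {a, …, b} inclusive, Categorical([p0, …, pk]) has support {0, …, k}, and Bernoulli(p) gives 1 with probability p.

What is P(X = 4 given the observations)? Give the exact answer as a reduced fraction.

Enumerate traces; 18 have nonzero weight after conditioning:
  (Z=0, Y=0, X=2) weight 1/84
  (Z=0, Y=0, X=4) weight 1/84
  (Z=0, Y=1, X=2) weight 1/28
  (Z=0, Y=1, X=4) weight 1/28
  (Z=0, Y=2, X=2) weight 1/28
  (Z=0, Y=2, X=4) weight 1/28
  (Z=1, Y=0, X=3) weight 1/84
  (Z=1, Y=0, X=5) weight 1/84
  … 10 more
Group by X:
  weight(X=2) = 1/6
  weight(X=3) = 1/12
  weight(X=4) = 1/6
  weight(X=5) = 1/12
Total weight = 1/6 + 1/12 + 1/6 + 1/12 = 1/2
P(X=2 | obs) = 1/6 / 1/2 = 1/3
P(X=3 | obs) = 1/12 / 1/2 = 1/6
P(X=4 | obs) = 1/6 / 1/2 = 1/3
P(X=5 | obs) = 1/12 / 1/2 = 1/6

P(X = 4 | obs) = 1/3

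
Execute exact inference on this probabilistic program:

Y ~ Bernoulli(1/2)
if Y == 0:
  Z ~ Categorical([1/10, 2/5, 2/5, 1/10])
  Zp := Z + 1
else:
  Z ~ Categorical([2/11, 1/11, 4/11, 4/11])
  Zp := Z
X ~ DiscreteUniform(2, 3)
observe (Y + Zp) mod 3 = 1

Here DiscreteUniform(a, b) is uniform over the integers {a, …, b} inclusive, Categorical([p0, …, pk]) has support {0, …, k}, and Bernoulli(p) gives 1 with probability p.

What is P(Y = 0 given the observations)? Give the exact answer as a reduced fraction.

P(Y = 0 | obs) = 11/41

Enumerate traces; 8 have nonzero weight after conditioning:
  (Y=0, Z=0, X=2) weight 1/40
  (Y=0, Z=0, X=3) weight 1/40
  (Y=0, Z=3, X=2) weight 1/40
  (Y=0, Z=3, X=3) weight 1/40
  (Y=1, Z=0, X=2) weight 1/22
  (Y=1, Z=0, X=3) weight 1/22
  (Y=1, Z=3, X=2) weight 1/11
  (Y=1, Z=3, X=3) weight 1/11
Group by Y:
  weight(Y=0) = 1/10
  weight(Y=1) = 3/11
Total weight = 1/10 + 3/11 = 41/110
P(Y=0 | obs) = 1/10 / 41/110 = 11/41
P(Y=1 | obs) = 3/11 / 41/110 = 30/41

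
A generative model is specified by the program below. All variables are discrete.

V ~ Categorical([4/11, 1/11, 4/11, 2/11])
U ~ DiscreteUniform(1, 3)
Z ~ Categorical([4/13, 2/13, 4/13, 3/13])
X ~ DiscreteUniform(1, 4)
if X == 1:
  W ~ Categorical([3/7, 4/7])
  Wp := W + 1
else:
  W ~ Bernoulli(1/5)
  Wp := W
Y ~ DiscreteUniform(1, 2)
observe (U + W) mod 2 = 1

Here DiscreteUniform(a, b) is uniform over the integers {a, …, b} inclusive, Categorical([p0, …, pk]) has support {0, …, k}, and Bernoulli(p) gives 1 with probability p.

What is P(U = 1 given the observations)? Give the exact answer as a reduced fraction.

Enumerate traces; 384 have nonzero weight after conditioning:
  (V=0, U=1, Z=0, X=1, W=0, Y=1) weight 2/1001
  (V=0, U=1, Z=0, X=1, W=0, Y=2) weight 2/1001
  (V=0, U=1, Z=0, X=2, W=0, Y=1) weight 8/2145
  (V=0, U=1, Z=0, X=2, W=0, Y=2) weight 8/2145
  (V=0, U=1, Z=0, X=3, W=0, Y=1) weight 8/2145
  (V=0, U=1, Z=0, X=3, W=0, Y=2) weight 8/2145
  (V=0, U=1, Z=0, X=4, W=0, Y=1) weight 8/2145
  (V=0, U=1, Z=0, X=4, W=0, Y=2) weight 8/2145
  (V=0, U=2, Z=0, X=1, W=1, Y=1) weight 8/3003
  (V=0, U=3, Z=0, X=1, W=0, Y=1) weight 2/1001
  … 374 more
Group by U:
  weight(U=1) = 33/140
  weight(U=2) = 41/420
  weight(U=3) = 33/140
Total weight = 33/140 + 41/420 + 33/140 = 239/420
P(U=1 | obs) = 33/140 / 239/420 = 99/239
P(U=2 | obs) = 41/420 / 239/420 = 41/239
P(U=3 | obs) = 33/140 / 239/420 = 99/239

P(U = 1 | obs) = 99/239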